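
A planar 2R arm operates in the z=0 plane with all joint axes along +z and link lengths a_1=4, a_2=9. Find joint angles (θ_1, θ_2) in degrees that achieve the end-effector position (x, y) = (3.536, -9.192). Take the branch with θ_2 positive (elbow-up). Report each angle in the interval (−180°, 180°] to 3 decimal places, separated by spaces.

cos θ_2 = (96.9962−4²−9²)/(2·4·9) = -0.0001; θ_2 = 90.0031° (elbow-up)
β = atan2(-9.1920,3.5360) = -68.9591°; ψ = atan2(9.0000,3.9995) = 66.0401°
θ_1 = β − ψ = -134.9992°

-134.999 90.003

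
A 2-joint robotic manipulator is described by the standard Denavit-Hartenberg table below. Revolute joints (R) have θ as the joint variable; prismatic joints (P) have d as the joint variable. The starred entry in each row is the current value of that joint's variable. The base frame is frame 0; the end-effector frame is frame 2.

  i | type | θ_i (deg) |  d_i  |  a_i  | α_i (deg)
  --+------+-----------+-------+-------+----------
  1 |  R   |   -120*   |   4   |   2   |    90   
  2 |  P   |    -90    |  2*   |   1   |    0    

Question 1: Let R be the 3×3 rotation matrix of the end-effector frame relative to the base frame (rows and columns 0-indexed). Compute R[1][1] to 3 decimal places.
-0.866

End-effector y-axis (col 1 of R) = (-0.5000,-0.8660,0.0000)
R[1][1] = -0.8660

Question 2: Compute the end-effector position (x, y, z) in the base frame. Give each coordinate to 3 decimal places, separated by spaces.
after link 1: o_1 = (-1.0000, -1.7321, 4.0000)
after link 2: o_2 = (-2.7321, -0.7321, 3.0000)

-2.732 -0.732 3.000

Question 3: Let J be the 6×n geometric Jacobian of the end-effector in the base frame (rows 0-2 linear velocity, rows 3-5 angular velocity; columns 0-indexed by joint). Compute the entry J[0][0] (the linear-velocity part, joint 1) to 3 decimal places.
axis z_0 = ẑ; lever o_n−o_0 = (-2.7321,-0.7321,3.0000)
cross product → J_v[:, 0] = (0.7321,-2.7321,0.0000)
J_ω[:, 0] = z_0
entry J[0][0] = 0.7321

0.732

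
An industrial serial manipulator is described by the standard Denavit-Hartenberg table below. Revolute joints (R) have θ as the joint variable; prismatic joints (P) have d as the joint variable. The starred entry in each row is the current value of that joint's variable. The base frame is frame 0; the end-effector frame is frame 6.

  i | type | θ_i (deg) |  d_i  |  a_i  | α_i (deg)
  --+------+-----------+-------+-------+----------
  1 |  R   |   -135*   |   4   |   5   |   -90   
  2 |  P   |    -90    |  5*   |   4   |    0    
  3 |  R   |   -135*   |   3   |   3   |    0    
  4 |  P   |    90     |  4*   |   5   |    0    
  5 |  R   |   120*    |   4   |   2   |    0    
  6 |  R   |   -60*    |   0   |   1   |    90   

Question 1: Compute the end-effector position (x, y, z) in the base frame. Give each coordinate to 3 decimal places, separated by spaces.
10.229 -12.398 10.898

after link 1: o_1 = (-3.5355, -3.5355, 4.0000)
after link 2: o_2 = (0.0000, -7.0711, 8.0000)
after link 3: o_3 = (3.6213, -7.6924, 5.8787)
after link 4: o_4 = (8.9497, -8.0208, 9.4142)
after link 5: o_5 = (10.4121, -12.2153, 9.9319)
after link 6: o_6 = (10.2291, -12.3983, 10.8978)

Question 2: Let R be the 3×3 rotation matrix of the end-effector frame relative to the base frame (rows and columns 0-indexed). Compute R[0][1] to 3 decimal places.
0.707

End-effector y-axis (col 1 of R) = (0.7071,-0.7071,0.0000)
R[0][1] = 0.7071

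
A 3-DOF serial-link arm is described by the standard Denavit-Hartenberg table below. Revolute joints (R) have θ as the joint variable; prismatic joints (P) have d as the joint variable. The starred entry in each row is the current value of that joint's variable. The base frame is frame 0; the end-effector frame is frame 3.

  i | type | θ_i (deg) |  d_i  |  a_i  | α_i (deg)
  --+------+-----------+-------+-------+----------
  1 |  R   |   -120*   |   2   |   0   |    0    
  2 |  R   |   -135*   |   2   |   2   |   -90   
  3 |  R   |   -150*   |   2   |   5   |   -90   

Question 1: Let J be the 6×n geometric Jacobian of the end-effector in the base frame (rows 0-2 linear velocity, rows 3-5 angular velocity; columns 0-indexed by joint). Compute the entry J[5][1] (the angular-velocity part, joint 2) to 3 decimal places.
1.000

axis z_1 = (0.0000,0.0000,1.0000); lever o_n−o_1 = (-1.3288,-2.7684,4.5000)
cross product → J_v[:, 1] = (2.7684,-1.3288,0.0000)
J_ω[:, 1] = z_1
entry J[5][1] = 1.0000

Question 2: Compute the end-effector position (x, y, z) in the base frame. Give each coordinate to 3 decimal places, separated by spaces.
-1.329 -2.768 6.500

after link 1: o_1 = (0.0000, 0.0000, 2.0000)
after link 2: o_2 = (-0.5176, 1.9319, 4.0000)
after link 3: o_3 = (-1.3288, -2.7684, 6.5000)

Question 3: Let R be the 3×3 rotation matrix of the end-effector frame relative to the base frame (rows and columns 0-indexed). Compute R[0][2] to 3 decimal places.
-0.129

End-effector z-axis (col 2 of R) = (-0.1294,0.4830,0.8660)
R[0][2] = -0.1294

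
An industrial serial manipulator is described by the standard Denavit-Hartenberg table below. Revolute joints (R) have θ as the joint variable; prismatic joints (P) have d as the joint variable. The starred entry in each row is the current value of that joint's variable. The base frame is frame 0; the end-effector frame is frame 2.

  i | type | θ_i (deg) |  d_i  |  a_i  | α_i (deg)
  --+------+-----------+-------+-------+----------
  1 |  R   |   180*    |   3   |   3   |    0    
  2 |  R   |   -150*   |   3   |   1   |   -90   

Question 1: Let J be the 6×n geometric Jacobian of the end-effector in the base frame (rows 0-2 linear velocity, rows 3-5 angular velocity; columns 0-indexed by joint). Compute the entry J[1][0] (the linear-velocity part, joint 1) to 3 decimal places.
axis z_0 = ẑ; lever o_n−o_0 = (-2.1340,0.5000,6.0000)
cross product → J_v[:, 0] = (-0.5000,-2.1340,0.0000)
J_ω[:, 0] = z_0
entry J[1][0] = -2.1340

-2.134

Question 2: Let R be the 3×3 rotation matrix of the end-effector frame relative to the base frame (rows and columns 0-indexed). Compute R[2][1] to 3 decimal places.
-1.000

End-effector y-axis (col 1 of R) = (-0.0000,0.0000,-1.0000)
R[2][1] = -1.0000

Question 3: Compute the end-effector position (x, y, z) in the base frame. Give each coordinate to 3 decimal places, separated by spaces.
after link 1: o_1 = (-3.0000, 0.0000, 3.0000)
after link 2: o_2 = (-2.1340, 0.5000, 6.0000)

-2.134 0.500 6.000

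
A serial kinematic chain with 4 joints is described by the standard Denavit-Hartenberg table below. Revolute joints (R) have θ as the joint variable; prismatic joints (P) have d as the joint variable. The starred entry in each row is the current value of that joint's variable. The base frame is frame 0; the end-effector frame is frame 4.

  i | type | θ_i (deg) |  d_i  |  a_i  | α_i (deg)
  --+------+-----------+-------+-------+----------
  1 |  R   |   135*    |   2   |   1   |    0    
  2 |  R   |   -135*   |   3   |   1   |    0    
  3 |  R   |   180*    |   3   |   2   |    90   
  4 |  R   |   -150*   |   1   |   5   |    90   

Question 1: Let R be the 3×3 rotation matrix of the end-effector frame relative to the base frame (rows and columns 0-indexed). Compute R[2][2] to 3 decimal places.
0.866

End-effector z-axis (col 2 of R) = (0.5000,-0.0000,0.8660)
R[2][2] = 0.8660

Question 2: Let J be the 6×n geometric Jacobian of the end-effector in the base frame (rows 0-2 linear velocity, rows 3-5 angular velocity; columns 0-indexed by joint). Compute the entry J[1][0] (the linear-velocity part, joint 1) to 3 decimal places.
2.623

axis z_0 = ẑ; lever o_n−o_0 = (2.6230,1.7071,5.5000)
cross product → J_v[:, 0] = (-1.7071,2.6230,0.0000)
J_ω[:, 0] = z_0
entry J[1][0] = 2.6230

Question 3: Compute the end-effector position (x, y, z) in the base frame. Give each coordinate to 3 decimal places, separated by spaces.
2.623 1.707 5.500

after link 1: o_1 = (-0.7071, 0.7071, 2.0000)
after link 2: o_2 = (0.2929, 0.7071, 5.0000)
after link 3: o_3 = (-1.7071, 0.7071, 8.0000)
after link 4: o_4 = (2.6230, 1.7071, 5.5000)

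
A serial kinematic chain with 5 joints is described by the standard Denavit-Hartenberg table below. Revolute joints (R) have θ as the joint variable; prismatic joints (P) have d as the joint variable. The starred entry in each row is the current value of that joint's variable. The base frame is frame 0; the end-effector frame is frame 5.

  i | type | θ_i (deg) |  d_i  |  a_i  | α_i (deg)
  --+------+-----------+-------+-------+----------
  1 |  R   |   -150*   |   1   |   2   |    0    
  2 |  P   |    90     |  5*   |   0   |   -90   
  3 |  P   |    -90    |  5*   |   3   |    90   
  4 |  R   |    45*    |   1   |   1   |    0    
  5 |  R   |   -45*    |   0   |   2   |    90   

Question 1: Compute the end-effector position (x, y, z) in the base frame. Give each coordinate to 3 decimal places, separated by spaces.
2.710 2.720 11.707

after link 1: o_1 = (-1.7321, -1.0000, 1.0000)
after link 2: o_2 = (-1.7321, -1.0000, 6.0000)
after link 3: o_3 = (2.5981, 1.5000, 9.0000)
after link 4: o_4 = (2.7104, 2.7196, 9.7071)
after link 5: o_5 = (2.7104, 2.7196, 11.7071)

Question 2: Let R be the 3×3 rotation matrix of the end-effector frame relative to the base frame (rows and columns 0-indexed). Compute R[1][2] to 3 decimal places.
-0.500

End-effector z-axis (col 2 of R) = (-0.8660,-0.5000,0.0000)
R[1][2] = -0.5000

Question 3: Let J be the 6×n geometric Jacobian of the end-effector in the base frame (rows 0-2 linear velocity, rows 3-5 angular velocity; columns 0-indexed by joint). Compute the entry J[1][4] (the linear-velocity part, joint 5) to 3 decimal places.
axis z_4 = (-0.5000,0.8660,0.0000); lever o_n−o_4 = (0.0000,0.0000,2.0000)
cross product → J_v[:, 4] = (1.7321,1.0000,-0.0000)
J_ω[:, 4] = z_4
entry J[1][4] = 1.0000

1.000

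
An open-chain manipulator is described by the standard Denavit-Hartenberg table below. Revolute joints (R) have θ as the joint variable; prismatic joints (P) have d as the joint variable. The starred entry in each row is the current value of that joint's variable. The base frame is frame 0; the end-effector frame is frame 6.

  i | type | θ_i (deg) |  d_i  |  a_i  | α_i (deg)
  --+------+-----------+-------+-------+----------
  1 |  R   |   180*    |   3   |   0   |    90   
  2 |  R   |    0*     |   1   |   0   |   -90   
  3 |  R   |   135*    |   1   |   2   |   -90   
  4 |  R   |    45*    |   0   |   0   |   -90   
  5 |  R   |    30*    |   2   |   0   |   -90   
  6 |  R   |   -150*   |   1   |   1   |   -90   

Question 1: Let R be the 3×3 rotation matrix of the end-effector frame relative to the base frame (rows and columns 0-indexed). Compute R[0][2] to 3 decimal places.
-0.393

End-effector z-axis (col 2 of R) = (-0.3933,0.0397,-0.9186)
R[0][2] = -0.3933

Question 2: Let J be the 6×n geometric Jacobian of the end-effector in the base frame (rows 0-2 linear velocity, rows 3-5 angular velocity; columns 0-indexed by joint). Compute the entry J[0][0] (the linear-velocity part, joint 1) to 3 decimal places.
axis z_0 = ẑ; lever o_n−o_0 = (-0.7670,1.1546,3.1161)
cross product → J_v[:, 0] = (-1.1546,-0.7670,0.0000)
J_ω[:, 0] = z_0
entry J[0][0] = -1.1546

-1.155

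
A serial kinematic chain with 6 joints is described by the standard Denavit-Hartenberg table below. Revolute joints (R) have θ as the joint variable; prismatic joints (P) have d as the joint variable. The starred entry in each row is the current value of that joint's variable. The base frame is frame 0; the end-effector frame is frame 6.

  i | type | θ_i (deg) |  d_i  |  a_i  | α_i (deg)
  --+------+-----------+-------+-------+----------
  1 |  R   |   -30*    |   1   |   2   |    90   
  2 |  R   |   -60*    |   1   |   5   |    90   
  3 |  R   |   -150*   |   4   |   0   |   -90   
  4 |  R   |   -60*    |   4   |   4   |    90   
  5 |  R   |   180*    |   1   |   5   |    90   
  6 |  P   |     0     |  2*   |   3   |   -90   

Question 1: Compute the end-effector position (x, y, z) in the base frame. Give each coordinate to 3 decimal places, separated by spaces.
6.876 -0.779 -8.596

after link 1: o_1 = (1.7321, -1.0000, 1.0000)
after link 2: o_2 = (3.3971, -3.1160, -3.3301)
after link 3: o_3 = (0.3971, -1.3840, -5.3301)
after link 4: o_4 = (0.1471, 3.9151, -7.2942)
after link 5: o_5 = (3.4405, 0.0703, -7.9037)
after link 6: o_6 = (6.8756, -0.7790, -8.5957)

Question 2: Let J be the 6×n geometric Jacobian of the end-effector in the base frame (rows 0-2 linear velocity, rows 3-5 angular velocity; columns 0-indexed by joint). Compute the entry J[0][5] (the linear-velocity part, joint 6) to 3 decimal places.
0.650

prismatic axis z_5 = (0.6495,0.6250,-0.4330)
J_v[:, 5] = z_5; J_ω[:, 5] = (0,0,0)
entry J[0][5] = 0.6495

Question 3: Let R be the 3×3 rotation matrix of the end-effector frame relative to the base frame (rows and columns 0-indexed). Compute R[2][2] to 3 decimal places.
End-effector z-axis (col 2 of R) = (-0.2667,-0.3460,-0.8995)
R[2][2] = -0.8995

-0.900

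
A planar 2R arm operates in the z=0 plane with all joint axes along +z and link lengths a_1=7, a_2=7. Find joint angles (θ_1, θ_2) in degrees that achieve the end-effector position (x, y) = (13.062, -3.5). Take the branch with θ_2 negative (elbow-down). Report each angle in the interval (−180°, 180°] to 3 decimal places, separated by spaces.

cos θ_2 = (182.8658−7²−7²)/(2·7·7) = 0.8660; θ_2 = -30.0054° (elbow-down)
β = atan2(-3.5000,13.0620) = -15.0002°; ψ = atan2(-3.5006,13.0618) = -15.0027°
θ_1 = β − ψ = 0.0025°

0.003 -30.005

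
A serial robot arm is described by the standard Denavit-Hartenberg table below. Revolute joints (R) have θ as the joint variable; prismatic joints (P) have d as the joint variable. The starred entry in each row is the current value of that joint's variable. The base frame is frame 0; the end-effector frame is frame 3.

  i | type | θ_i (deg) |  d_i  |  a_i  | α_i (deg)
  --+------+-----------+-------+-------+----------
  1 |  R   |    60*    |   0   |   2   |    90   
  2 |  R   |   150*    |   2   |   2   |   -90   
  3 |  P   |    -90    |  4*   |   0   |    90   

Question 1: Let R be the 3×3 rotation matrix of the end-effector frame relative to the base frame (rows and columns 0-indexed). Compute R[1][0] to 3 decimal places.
End-effector x-axis (col 0 of R) = (0.8660,-0.5000,0.0000)
R[1][0] = -0.5000

-0.500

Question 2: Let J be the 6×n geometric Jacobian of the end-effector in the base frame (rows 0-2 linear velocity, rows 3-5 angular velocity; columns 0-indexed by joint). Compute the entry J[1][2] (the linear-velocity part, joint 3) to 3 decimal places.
-0.433

prismatic axis z_2 = (-0.2500,-0.4330,-0.8660)
J_v[:, 2] = z_2; J_ω[:, 2] = (0,0,0)
entry J[1][2] = -0.4330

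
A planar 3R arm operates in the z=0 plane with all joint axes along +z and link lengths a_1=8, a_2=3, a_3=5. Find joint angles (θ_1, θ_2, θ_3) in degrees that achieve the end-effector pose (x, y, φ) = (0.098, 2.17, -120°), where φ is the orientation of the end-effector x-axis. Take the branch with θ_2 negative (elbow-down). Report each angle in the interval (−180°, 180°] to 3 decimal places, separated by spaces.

90.001 -119.998 -90.003

wrist centre = target − a_3·(cos φ, sin φ) = (2.5980, 6.5001)
cos θ_2 = (49.0013−8²−3²)/(2·8·3) = -0.5000; θ_2 = -119.9983° (elbow-down)
β = atan2(6.5001,2.5980) = 68.2142°; ψ = atan2(-2.5981,6.5001) = -21.7869°
θ_1 = β − ψ = 90.0011°
θ_3 = φ − θ_1 − θ_2 = -90.0028° (wrapped to (-180°,180°])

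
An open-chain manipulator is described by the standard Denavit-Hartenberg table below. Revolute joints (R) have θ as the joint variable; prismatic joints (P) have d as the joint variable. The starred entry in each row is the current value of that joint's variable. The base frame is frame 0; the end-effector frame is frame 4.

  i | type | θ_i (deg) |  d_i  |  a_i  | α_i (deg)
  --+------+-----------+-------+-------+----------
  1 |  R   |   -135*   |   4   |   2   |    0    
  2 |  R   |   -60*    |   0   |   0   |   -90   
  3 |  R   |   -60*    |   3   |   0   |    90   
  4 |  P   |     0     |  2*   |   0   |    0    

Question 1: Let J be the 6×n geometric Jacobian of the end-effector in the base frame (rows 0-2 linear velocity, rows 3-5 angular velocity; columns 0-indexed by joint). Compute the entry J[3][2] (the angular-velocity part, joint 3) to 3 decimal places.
axis z_2 = (-0.2588,-0.9659,0.0000); lever o_n−o_2 = (0.8966,-3.3461,1.0000)
cross product → J_v[:, 2] = (-0.9659,0.2588,1.7321)
J_ω[:, 2] = z_2
entry J[3][2] = -0.2588

-0.259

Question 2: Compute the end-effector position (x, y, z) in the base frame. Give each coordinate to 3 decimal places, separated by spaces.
after link 1: o_1 = (-1.4142, -1.4142, 4.0000)
after link 2: o_2 = (-1.4142, -1.4142, 4.0000)
after link 3: o_3 = (-2.1907, -4.3120, 4.0000)
after link 4: o_4 = (-0.5176, -4.7603, 5.0000)

-0.518 -4.760 5.000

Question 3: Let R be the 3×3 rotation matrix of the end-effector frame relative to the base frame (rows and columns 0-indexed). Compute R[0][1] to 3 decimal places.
End-effector y-axis (col 1 of R) = (-0.2588,-0.9659,0.0000)
R[0][1] = -0.2588

-0.259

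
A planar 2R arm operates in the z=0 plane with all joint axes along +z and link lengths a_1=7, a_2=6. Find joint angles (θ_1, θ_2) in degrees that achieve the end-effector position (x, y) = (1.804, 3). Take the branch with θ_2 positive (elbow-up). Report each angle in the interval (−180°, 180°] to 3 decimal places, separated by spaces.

cos θ_2 = (12.2544−7²−6²)/(2·7·6) = -0.8660; θ_2 = 149.9992° (elbow-up)
β = atan2(3.0000,1.8040) = 58.9801°; ψ = atan2(3.0001,1.8039) = 58.9823°
θ_1 = β − ψ = -0.0022°

-0.002 149.999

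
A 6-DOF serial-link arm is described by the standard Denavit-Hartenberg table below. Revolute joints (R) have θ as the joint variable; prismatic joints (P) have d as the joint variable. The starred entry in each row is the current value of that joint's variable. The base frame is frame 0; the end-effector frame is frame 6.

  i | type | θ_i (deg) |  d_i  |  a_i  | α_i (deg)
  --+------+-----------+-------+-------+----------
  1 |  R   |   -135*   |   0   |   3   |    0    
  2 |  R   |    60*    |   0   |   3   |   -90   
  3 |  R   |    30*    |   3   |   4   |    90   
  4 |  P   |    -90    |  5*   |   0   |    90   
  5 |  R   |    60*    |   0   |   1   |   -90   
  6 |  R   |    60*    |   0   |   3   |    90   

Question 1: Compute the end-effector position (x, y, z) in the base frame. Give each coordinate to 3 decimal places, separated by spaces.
after link 1: o_1 = (-2.1213, -2.1213, 0.0000)
after link 2: o_2 = (-1.3449, -5.0191, 0.0000)
after link 3: o_3 = (2.4495, -7.5887, -2.0000)
after link 4: o_4 = (3.0965, -10.0035, 2.3301)
after link 5: o_5 = (2.7256, -10.5512, 3.0801)
after link 6: o_6 = (2.7517, -13.5460, 2.9061)

2.752 -13.546 2.906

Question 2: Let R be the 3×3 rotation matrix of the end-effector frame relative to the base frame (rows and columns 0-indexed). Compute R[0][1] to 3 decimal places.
End-effector y-axis (col 1 of R) = (0.9012,-0.0173,0.4330)
R[0][1] = 0.9012

0.901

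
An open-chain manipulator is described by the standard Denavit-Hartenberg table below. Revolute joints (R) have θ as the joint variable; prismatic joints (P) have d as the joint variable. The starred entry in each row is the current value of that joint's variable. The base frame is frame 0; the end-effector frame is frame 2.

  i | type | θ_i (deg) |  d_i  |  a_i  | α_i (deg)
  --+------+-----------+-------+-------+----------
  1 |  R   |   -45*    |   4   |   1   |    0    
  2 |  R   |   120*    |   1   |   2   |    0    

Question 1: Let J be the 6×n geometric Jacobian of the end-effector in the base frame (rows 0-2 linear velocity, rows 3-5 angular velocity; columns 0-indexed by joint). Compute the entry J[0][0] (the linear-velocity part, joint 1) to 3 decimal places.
-1.225

axis z_0 = ẑ; lever o_n−o_0 = (1.2247,1.2247,5.0000)
cross product → J_v[:, 0] = (-1.2247,1.2247,0.0000)
J_ω[:, 0] = z_0
entry J[0][0] = -1.2247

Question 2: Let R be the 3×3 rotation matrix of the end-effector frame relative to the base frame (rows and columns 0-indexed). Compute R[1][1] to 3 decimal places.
0.259

End-effector y-axis (col 1 of R) = (-0.9659,0.2588,0.0000)
R[1][1] = 0.2588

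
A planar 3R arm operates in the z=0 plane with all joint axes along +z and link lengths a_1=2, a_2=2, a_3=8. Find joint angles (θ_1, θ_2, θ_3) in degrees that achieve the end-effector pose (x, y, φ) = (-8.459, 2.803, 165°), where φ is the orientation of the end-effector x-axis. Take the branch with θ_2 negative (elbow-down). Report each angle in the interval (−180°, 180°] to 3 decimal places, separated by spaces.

-150.033 -150.001 105.034

wrist centre = target − a_3·(cos φ, sin φ) = (-0.7316, 0.7324)
cos θ_2 = (1.0717−2²−2²)/(2·2·2) = -0.8660; θ_2 = -150.0013° (elbow-down)
β = atan2(0.7324,-0.7316) = 134.9666°; ψ = atan2(-1.0000,0.2679) = -75.0006°
θ_1 = β − ψ = 209.9672°
θ_3 = φ − θ_1 − θ_2 = 105.0341° (wrapped to (-180°,180°])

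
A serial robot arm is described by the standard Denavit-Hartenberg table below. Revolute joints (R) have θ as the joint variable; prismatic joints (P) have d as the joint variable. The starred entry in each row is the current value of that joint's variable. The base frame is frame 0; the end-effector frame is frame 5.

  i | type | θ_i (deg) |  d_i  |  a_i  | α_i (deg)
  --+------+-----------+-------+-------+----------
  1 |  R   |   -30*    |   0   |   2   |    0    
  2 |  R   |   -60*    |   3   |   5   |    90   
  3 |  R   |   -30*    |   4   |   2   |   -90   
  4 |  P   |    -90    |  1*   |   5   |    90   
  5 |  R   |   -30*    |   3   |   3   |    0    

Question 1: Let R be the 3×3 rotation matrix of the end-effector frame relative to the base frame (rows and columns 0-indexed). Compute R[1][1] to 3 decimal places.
End-effector y-axis (col 1 of R) = (-0.5000,-0.4330,0.7500)
R[1][1] = -0.4330

-0.433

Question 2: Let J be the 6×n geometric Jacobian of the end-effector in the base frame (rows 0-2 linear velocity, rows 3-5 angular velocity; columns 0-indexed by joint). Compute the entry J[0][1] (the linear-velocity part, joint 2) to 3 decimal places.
axis z_1 = (0.0000,0.0000,1.0000); lever o_n−o_1 = (-11.5981,-3.8840,3.0670)
cross product → J_v[:, 1] = (3.8840,-11.5981,0.0000)
J_ω[:, 1] = z_1
entry J[0][1] = 3.8840

3.884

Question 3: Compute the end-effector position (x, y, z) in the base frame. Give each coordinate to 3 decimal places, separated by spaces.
after link 1: o_1 = (1.7321, -1.0000, 0.0000)
after link 2: o_2 = (1.7321, -6.0000, 3.0000)
after link 3: o_3 = (-2.2679, -7.7321, 2.0000)
after link 4: o_4 = (-7.2679, -8.2321, 2.8660)
after link 5: o_5 = (-9.8660, -4.8840, 3.0670)

-9.866 -4.884 3.067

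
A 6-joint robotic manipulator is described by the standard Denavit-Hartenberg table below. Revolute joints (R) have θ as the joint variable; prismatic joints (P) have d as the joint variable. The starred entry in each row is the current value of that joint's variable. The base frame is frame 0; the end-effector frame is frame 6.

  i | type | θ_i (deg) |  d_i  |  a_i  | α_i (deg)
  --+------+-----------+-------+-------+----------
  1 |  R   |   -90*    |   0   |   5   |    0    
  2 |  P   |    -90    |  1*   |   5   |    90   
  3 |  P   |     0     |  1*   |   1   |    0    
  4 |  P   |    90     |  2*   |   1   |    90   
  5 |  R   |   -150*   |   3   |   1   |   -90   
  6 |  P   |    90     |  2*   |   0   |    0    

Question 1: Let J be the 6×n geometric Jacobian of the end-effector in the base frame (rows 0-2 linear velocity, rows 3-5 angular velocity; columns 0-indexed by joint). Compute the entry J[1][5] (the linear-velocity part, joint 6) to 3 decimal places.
prismatic axis z_5 = (-0.0000,-0.8660,0.5000)
J_v[:, 5] = z_5; J_ω[:, 5] = (0,0,0)
entry J[1][5] = -0.8660

-0.866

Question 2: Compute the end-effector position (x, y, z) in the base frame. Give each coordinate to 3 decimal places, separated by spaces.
after link 1: o_1 = (0.0000, -5.0000, 0.0000)
after link 2: o_2 = (-5.0000, -5.0000, 1.0000)
after link 3: o_3 = (-6.0000, -4.0000, 1.0000)
after link 4: o_4 = (-6.0000, -2.0000, 2.0000)
after link 5: o_5 = (-9.0000, -2.5000, 1.1340)
after link 6: o_6 = (-9.0000, -4.2321, 2.1340)

-9.000 -4.232 2.134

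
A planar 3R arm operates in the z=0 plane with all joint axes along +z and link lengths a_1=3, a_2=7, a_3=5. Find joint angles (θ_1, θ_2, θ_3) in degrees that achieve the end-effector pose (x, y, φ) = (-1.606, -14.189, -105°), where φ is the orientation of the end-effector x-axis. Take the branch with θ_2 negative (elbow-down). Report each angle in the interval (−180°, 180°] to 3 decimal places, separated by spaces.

-59.996 -45.007 0.003

wrist centre = target − a_3·(cos φ, sin φ) = (-0.3119, -9.3594)
cos θ_2 = (87.6951−3²−7²)/(2·3·7) = 0.7070; θ_2 = -45.0065° (elbow-down)
β = atan2(-9.3594,-0.3119) = -91.9087°; ψ = atan2(-4.9503,7.9492) = -31.9124°
θ_1 = β − ψ = -59.9963°
θ_3 = φ − θ_1 − θ_2 = 0.0029° (wrapped to (-180°,180°])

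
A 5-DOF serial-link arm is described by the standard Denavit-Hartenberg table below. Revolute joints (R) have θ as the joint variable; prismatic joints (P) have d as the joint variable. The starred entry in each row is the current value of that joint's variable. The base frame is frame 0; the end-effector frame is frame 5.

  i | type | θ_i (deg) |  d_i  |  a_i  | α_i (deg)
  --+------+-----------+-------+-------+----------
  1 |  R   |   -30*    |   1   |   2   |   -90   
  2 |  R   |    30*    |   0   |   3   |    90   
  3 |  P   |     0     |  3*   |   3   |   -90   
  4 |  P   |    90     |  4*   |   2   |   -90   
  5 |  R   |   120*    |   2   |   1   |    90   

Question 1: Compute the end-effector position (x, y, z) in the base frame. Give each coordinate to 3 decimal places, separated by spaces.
6.949 -0.393 0.299

after link 1: o_1 = (1.7321, -1.0000, 1.0000)
after link 2: o_2 = (3.9821, -2.2990, -0.5000)
after link 3: o_3 = (7.5311, -4.3481, 0.5981)
after link 4: o_4 = (8.6651, -0.3840, -1.1340)
after link 5: o_5 = (6.9486, -0.3929, 0.2990)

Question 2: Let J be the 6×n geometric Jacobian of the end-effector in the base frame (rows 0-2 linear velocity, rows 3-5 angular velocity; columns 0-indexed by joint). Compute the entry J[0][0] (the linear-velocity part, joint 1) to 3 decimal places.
axis z_0 = ẑ; lever o_n−o_0 = (6.9486,-0.3929,0.2990)
cross product → J_v[:, 0] = (0.3929,6.9486,-0.0000)
J_ω[:, 0] = z_0
entry J[0][0] = 0.3929

0.393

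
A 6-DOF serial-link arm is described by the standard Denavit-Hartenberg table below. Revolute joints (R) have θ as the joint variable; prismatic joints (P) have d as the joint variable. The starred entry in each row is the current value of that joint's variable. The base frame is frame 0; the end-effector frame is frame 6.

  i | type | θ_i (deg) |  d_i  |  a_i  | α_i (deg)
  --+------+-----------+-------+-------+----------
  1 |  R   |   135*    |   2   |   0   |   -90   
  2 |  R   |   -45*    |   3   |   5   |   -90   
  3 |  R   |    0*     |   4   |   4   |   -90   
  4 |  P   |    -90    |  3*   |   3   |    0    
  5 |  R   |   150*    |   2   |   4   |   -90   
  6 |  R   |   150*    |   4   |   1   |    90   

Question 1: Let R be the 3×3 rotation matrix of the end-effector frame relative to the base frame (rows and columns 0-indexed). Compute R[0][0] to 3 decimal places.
-0.512

End-effector x-axis (col 0 of R) = (-0.5120,-0.1951,-0.8365)
R[0][0] = -0.5120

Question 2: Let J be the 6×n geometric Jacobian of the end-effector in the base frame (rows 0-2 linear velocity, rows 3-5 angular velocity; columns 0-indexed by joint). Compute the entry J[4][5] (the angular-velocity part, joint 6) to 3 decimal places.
axis z_5 = (0.6830,-0.6830,-0.2588); lever o_n−o_5 = (2.2200,-2.9271,-1.8718)
cross product → J_v[:, 5] = (0.5209,0.7039,-0.4830)
J_ω[:, 5] = z_5
entry J[4][5] = -0.6830

-0.683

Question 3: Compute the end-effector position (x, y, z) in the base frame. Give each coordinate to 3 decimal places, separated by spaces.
-3.634 5.755 5.406

after link 1: o_1 = (0.0000, 0.0000, 2.0000)
after link 2: o_2 = (-4.6213, 0.3787, 5.5355)
after link 3: o_3 = (-8.6213, 4.3787, 5.5355)
after link 4: o_4 = (-8.0000, 8.0000, 3.4142)
after link 5: o_5 = (-5.8537, 8.6822, 7.2779)
after link 6: o_6 = (-3.6337, 5.7551, 5.4061)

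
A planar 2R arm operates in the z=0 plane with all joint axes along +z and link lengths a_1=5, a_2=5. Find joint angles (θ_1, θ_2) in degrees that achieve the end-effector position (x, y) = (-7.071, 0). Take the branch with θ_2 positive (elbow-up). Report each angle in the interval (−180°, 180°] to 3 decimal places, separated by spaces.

134.999 90.001

cos θ_2 = (49.9990−5²−5²)/(2·5·5) = -0.0000; θ_2 = 90.0011° (elbow-up)
β = atan2(0.0000,-7.0710) = 180.0000°; ψ = atan2(5.0000,4.9999) = 45.0005°
θ_1 = β − ψ = 134.9995°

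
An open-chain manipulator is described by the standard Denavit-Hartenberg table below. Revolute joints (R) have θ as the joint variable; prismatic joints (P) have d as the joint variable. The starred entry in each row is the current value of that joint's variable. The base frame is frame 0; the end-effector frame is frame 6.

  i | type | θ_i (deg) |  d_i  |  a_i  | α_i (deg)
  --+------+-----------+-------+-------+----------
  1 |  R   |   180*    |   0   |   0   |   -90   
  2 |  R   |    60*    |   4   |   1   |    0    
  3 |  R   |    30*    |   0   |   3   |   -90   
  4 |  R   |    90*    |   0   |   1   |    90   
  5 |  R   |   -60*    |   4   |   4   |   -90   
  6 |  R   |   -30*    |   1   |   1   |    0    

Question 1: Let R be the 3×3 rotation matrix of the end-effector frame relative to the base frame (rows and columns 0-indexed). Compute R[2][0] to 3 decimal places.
End-effector x-axis (col 0 of R) = (-0.7500,0.4330,-0.5000)
R[2][0] = -0.5000

-0.500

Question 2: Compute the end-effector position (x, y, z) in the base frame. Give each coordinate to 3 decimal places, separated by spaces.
-4.214 0.299 -8.366

after link 1: o_1 = (0.0000, 0.0000, 0.0000)
after link 2: o_2 = (-0.5000, -4.0000, -0.8660)
after link 3: o_3 = (-0.5000, -4.0000, -3.8660)
after link 4: o_4 = (-0.5000, -3.0000, -3.8660)
after link 5: o_5 = (-3.9641, -1.0000, -7.8660)
after link 6: o_6 = (-4.2141, 0.2990, -8.3660)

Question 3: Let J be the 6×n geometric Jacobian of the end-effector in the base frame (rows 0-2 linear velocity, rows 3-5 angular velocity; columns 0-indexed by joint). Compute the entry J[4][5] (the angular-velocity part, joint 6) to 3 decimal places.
axis z_5 = (0.5000,0.8660,-0.0000); lever o_n−o_5 = (-0.2500,1.2990,-0.5000)
cross product → J_v[:, 5] = (-0.4330,0.2500,0.8660)
J_ω[:, 5] = z_5
entry J[4][5] = 0.8660

0.866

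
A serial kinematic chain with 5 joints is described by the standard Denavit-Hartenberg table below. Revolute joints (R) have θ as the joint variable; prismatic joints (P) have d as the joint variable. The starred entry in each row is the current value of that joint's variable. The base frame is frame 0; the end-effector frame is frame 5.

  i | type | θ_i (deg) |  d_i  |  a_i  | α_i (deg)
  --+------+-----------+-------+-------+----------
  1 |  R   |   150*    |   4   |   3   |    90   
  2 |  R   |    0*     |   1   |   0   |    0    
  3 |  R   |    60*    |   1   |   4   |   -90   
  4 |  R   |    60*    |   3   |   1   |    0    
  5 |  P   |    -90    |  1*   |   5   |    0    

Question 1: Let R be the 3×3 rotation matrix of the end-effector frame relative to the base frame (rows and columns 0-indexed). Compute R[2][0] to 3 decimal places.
End-effector x-axis (col 0 of R) = (-0.1250,0.6495,0.7500)
R[2][0] = 0.7500

0.750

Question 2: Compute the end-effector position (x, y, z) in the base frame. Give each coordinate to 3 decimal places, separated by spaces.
-1.605 5.123 13.647

after link 1: o_1 = (-2.5981, 1.5000, 4.0000)
after link 2: o_2 = (-2.0981, 2.3660, 4.0000)
after link 3: o_3 = (-3.3301, 4.2321, 7.4641)
after link 4: o_4 = (-1.7296, 2.3080, 9.3971)
after link 5: o_5 = (-1.6046, 5.1226, 13.6471)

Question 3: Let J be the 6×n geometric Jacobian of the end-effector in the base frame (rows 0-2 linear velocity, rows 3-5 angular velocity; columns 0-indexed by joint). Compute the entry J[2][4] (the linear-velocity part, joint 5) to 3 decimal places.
prismatic axis z_4 = (0.7500,-0.4330,0.5000)
J_v[:, 4] = z_4; J_ω[:, 4] = (0,0,0)
entry J[2][4] = 0.5000

0.500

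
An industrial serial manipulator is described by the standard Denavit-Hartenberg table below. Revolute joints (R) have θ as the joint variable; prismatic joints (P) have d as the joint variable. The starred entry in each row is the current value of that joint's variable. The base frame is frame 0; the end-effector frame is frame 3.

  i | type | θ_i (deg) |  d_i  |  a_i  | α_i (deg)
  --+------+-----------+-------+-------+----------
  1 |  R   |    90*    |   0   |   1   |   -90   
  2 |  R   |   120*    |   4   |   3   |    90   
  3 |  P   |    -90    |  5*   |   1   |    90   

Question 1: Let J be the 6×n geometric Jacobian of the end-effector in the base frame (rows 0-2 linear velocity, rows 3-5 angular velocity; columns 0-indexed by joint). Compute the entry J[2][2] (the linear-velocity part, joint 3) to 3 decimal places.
prismatic axis z_2 = (-0.0000,0.8660,-0.5000)
J_v[:, 2] = z_2; J_ω[:, 2] = (0,0,0)
entry J[2][2] = -0.5000

-0.500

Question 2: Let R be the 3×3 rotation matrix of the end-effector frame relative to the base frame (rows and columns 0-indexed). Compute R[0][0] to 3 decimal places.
1.000

End-effector x-axis (col 0 of R) = (1.0000,-0.0000,-0.0000)
R[0][0] = 1.0000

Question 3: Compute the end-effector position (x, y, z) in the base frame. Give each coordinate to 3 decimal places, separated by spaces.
-3.000 3.830 -5.098

after link 1: o_1 = (0.0000, 1.0000, 0.0000)
after link 2: o_2 = (-4.0000, -0.5000, -2.5981)
after link 3: o_3 = (-3.0000, 3.8301, -5.0981)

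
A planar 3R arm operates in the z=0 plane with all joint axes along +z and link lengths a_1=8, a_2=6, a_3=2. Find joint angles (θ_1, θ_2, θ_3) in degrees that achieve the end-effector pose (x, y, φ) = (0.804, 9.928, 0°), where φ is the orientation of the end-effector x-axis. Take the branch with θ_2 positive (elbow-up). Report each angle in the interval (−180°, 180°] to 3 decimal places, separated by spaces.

59.998 90.003 -150.001

wrist centre = target − a_3·(cos φ, sin φ) = (-1.1960, 9.9280)
cos θ_2 = (99.9956−8²−6²)/(2·8·6) = -0.0000; θ_2 = 90.0026° (elbow-up)
β = atan2(9.9280,-1.1960) = 96.8692°; ψ = atan2(6.0000,7.9997) = 36.8708°
θ_1 = β − ψ = 59.9983°
θ_3 = φ − θ_1 − θ_2 = -150.0010° (wrapped to (-180°,180°])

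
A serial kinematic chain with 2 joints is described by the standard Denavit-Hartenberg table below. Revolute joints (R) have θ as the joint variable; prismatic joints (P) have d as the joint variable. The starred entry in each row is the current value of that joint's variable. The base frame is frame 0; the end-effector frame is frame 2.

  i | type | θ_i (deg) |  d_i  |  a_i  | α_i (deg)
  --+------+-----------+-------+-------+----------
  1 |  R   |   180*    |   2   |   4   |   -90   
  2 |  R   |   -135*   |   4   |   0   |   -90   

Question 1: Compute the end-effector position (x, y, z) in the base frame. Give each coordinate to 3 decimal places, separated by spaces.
-4.000 -4.000 2.000

after link 1: o_1 = (-4.0000, 0.0000, 2.0000)
after link 2: o_2 = (-4.0000, -4.0000, 2.0000)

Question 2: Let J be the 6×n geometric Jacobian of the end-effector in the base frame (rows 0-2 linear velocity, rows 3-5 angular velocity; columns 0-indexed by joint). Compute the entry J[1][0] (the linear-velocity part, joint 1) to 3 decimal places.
-4.000

axis z_0 = ẑ; lever o_n−o_0 = (-4.0000,-4.0000,2.0000)
cross product → J_v[:, 0] = (4.0000,-4.0000,0.0000)
J_ω[:, 0] = z_0
entry J[1][0] = -4.0000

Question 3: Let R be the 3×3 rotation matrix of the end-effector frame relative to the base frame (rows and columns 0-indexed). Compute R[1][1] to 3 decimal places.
1.000

End-effector y-axis (col 1 of R) = (0.0000,1.0000,-0.0000)
R[1][1] = 1.0000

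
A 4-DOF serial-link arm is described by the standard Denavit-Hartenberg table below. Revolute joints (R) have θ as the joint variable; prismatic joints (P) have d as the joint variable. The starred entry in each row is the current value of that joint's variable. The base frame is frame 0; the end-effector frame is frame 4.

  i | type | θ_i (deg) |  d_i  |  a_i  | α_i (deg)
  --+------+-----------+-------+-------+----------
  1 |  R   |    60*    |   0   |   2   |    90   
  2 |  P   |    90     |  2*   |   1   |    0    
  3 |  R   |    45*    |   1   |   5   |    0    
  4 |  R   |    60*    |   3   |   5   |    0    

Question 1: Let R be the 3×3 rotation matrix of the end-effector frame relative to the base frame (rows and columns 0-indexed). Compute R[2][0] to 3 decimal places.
-0.259

End-effector x-axis (col 0 of R) = (-0.4830,-0.8365,-0.2588)
R[2][0] = -0.2588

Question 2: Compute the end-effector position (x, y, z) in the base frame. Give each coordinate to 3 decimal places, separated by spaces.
after link 1: o_1 = (1.0000, 1.7321, 0.0000)
after link 2: o_2 = (2.7321, 0.7321, 1.0000)
after link 3: o_3 = (1.8303, -2.8298, 4.5355)
after link 4: o_4 = (2.0136, -8.5124, 3.2414)

2.014 -8.512 3.241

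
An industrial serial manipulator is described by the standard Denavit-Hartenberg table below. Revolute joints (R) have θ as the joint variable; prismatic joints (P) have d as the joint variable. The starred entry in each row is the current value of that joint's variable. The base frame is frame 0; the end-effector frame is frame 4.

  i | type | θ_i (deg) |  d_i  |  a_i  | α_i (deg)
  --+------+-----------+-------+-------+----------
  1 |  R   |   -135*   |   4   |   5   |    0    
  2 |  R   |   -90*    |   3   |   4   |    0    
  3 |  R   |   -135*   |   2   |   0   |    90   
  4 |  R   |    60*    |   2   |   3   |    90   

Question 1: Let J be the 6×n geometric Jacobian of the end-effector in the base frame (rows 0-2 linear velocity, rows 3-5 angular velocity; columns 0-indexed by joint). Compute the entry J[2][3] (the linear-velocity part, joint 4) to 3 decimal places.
1.500

axis z_3 = (0.0000,-1.0000,0.0000); lever o_n−o_3 = (1.5000,-2.0000,2.5981)
cross product → J_v[:, 3] = (-2.5981,-0.0000,1.5000)
J_ω[:, 3] = z_3
entry J[2][3] = 1.5000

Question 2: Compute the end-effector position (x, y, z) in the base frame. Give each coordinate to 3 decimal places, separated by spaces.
-4.864 -2.707 11.598

after link 1: o_1 = (-3.5355, -3.5355, 4.0000)
after link 2: o_2 = (-6.3640, -0.7071, 7.0000)
after link 3: o_3 = (-6.3640, -0.7071, 9.0000)
after link 4: o_4 = (-4.8640, -2.7071, 11.5981)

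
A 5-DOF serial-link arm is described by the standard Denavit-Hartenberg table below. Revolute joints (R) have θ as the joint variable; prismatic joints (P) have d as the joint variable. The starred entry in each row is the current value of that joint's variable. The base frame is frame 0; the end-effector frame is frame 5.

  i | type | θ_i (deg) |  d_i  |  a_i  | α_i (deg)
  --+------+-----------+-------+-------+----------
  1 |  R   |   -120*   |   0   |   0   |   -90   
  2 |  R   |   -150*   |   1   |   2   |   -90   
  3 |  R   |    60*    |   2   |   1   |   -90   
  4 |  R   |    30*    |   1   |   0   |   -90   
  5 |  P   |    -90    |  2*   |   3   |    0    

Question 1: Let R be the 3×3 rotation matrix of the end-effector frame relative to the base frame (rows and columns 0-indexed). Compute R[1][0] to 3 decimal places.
End-effector x-axis (col 0 of R) = (-0.8080,-0.3995,-0.4330)
R[1][0] = -0.3995

-0.400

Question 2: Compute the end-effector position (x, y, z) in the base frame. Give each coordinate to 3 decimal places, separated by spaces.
after link 1: o_1 = (0.0000, 0.0000, 0.0000)
after link 2: o_2 = (1.7321, 1.0000, 1.0000)
after link 3: o_3 = (0.6986, 0.9420, 2.9821)
after link 4: o_4 = (-0.1095, 0.5425, 2.5490)
after link 5: o_5 = (-1.5670, -0.7141, -0.5000)

-1.567 -0.714 -0.500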